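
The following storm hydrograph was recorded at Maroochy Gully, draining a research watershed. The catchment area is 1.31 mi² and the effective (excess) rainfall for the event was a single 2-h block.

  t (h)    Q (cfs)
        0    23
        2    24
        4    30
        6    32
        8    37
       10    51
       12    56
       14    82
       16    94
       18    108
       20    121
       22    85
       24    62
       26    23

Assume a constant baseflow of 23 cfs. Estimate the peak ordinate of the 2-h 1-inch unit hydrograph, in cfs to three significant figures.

U_p ≈ 81.9 cfs

Direct runoff: 0.0, 1.0, 7.0, 9.0, 14.0, 28.0, 33.0, 59.0, 71.0, 85.0, 98.0, 62.0, 39.0, 0.0 cfs; ΣQ_DR = 506.0 cfs, peak = 98.0 cfs.
Runoff depth d = ΣQ_DR·Δt / A = 506.0 × 7200 / (1.31 mi²) = 1.197 in.
The 1-inch UH is the DRH scaled by (1 in)/d, so U_p = 98.0 × 1/1.197 = 81.9 cfs.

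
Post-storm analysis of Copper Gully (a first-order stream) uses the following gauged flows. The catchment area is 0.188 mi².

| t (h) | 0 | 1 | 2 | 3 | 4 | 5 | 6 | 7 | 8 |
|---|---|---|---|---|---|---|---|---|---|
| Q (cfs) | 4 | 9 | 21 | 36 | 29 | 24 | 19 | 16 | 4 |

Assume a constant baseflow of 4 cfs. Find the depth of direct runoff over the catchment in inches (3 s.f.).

Direct runoff: 0.0, 5.0, 17.0, 32.0, 25.0, 20.0, 15.0, 12.0, 0.0 cfs; ΣQ_DR = 126.0 cfs.
V = ΣQ_DR · Δt = 126.0 × 3600 s = 4.536 × 10^5 ft³.
Over A = 0.188 mi², depth = V / A = 1.04 in.

d ≈ 1.04 in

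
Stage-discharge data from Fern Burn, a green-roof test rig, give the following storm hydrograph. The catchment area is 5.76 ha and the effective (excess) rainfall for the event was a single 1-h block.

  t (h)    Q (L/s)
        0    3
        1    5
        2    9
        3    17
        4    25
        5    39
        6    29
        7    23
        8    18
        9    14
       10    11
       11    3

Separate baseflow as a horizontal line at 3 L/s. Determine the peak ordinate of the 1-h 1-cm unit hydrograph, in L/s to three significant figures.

Direct runoff: 0.0, 2.0, 6.0, 14.0, 22.0, 36.0, 26.0, 20.0, 15.0, 11.0, 8.0, 0.0 L/s; ΣQ_DR = 160.0 L/s, peak = 36.0 L/s.
Runoff depth d = ΣQ_DR·Δt / A = 160.0 × 3600 / (5.76 ha) = 10.00 mm.
The 1-cm UH is the DRH scaled by (10 mm)/d, so U_p = 36.0 × 10/10.00 = 36.0 L/s.

U_p ≈ 36.0 L/s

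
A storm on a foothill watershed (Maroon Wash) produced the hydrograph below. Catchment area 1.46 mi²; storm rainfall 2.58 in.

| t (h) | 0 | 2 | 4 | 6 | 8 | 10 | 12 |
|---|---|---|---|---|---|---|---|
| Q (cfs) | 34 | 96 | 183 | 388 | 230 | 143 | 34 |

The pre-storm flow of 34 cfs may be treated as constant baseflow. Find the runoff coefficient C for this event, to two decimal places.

ΣQ_DR = 870.0 cfs; V = ΣQ_DR·Δt = 6.264 × 10^6 ft³.
Runoff depth d = V / A = 1.847 in.
C = d / P = 1.847 / 2.58 = 0.72.

C ≈ 0.72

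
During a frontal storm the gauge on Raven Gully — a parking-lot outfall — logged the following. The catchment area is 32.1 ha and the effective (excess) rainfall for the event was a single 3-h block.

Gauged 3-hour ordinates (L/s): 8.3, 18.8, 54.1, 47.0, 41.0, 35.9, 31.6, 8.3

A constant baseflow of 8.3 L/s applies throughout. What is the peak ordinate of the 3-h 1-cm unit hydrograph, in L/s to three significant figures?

Direct runoff: 0.0, 10.5, 45.8, 38.7, 32.7, 27.6, 23.3, 0.0 L/s; ΣQ_DR = 178.6 L/s, peak = 45.8 L/s.
Runoff depth d = ΣQ_DR·Δt / A = 178.6 × 10800 / (32.1 ha) = 6.009 mm.
The 1-cm UH is the DRH scaled by (10 mm)/d, so U_p = 45.8 × 10/6.009 = 76.2 L/s.

U_p ≈ 76.2 L/s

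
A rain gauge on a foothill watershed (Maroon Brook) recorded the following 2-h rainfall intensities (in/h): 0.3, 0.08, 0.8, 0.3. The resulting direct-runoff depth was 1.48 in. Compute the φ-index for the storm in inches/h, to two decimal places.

Only the 3 blocks with intensity above φ contribute runoff: 0.3, 0.8, 0.3 in/h.
Σ(I−φ)·Δt = d  ⇒  (0.3+0.8+0.3 − 3φ)·2 = 1.48
φ = (1.400 − 1.48/2) / 3 = 0.22 in/h.

φ ≈ 0.22 in/h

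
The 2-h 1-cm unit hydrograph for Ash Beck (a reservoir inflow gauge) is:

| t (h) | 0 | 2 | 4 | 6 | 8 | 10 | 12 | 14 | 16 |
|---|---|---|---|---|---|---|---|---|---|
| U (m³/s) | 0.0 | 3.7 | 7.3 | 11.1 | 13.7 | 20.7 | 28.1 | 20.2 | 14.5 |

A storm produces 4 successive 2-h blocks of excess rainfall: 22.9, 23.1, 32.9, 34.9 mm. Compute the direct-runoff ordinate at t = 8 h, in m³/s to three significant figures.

Q ≈ 93.9 m³/s

By discrete convolution, Q_j = Σ (P_i / 10 mm) · U_{j−i}.
At t = 8 h (j=4): Q = (22.9/10)·13.7 + (23.1/10)·11.1 + (32.9/10)·7.3 + (34.9/10)·3.7 = 93.9 m³/s.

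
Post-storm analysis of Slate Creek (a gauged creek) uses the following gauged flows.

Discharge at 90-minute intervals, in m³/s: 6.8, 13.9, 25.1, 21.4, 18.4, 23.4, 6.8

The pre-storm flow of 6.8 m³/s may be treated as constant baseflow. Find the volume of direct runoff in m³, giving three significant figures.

V ≈ 3.68 × 10^5 m³

Direct-runoff ordinates (Q − Q_b): 0.0, 7.1, 18.3, 14.6, 11.6, 16.6, 0.0 m³/s.
ΣQ_DR = 68.20 m³/s.
With Δt = 1.5 h = 5400 s, V = ΣQ_DR · Δt = 68.20 × 5400 = 3.68 × 10^5 m³.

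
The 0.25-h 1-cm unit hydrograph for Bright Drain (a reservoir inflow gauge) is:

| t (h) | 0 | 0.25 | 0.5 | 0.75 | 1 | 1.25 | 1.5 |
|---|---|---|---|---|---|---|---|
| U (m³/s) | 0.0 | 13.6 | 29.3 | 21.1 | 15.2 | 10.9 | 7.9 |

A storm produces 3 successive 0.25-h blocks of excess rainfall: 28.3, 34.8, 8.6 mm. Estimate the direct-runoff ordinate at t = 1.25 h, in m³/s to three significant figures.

Q ≈ 102 m³/s

By discrete convolution, Q_j = Σ (P_i / 10 mm) · U_{j−i}.
At t = 1.25 h (j=5): Q = (28.3/10)·10.9 + (34.8/10)·15.2 + (8.6/10)·21.1 = 102 m³/s.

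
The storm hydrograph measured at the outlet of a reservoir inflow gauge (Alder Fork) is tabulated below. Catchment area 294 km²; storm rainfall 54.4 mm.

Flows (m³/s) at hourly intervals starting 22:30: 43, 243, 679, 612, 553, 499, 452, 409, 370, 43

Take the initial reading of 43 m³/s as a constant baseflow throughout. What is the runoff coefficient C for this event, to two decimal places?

C ≈ 0.78

ΣQ_DR = 3473 m³/s; V = ΣQ_DR·Δt = 1.250 × 10^7 m³.
Runoff depth d = V / A = 42.53 mm.
C = d / P = 42.53 / 54.4 = 0.78.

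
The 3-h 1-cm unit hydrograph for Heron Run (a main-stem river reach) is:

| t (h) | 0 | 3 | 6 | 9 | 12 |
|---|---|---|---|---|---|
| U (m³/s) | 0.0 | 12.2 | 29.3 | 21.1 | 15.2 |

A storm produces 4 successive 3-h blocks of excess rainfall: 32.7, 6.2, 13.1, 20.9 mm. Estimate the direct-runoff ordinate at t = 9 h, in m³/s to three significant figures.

Q ≈ 103 m³/s

By discrete convolution, Q_j = Σ (P_i / 10 mm) · U_{j−i}.
At t = 9 h (j=3): Q = (32.7/10)·21.1 + (6.2/10)·29.3 + (13.1/10)·12.2 + (20.9/10)·0.0 = 103 m³/s.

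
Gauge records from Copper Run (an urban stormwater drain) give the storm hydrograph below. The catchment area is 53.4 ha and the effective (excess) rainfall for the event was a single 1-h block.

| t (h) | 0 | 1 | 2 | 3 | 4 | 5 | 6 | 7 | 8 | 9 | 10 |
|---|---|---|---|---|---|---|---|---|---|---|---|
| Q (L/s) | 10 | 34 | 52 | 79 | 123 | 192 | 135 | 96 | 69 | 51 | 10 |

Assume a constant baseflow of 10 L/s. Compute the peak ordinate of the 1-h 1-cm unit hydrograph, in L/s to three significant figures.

Direct runoff: 0.0, 24.0, 42.0, 69.0, 113.0, 182.0, 125.0, 86.0, 59.0, 41.0, 0.0 L/s; ΣQ_DR = 741.0 L/s, peak = 182.0 L/s.
Runoff depth d = ΣQ_DR·Δt / A = 741.0 × 3600 / (53.4 ha) = 4.996 mm.
The 1-cm UH is the DRH scaled by (10 mm)/d, so U_p = 182.0 × 10/4.996 = 364 L/s.

U_p ≈ 364 L/s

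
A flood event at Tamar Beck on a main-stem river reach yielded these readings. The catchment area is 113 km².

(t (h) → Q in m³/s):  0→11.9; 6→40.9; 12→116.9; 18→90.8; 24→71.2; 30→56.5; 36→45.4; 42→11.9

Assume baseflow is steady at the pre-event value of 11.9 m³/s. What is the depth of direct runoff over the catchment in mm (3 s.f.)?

Direct runoff: 0.0, 29.0, 105.0, 78.9, 59.3, 44.6, 33.5, 0.0 m³/s; ΣQ_DR = 350.3 m³/s.
V = ΣQ_DR · Δt = 350.3 × 21600 s = 7.566 × 10^6 m³.
Over A = 113 km², depth = V / A = 67.0 mm.

d ≈ 67.0 mm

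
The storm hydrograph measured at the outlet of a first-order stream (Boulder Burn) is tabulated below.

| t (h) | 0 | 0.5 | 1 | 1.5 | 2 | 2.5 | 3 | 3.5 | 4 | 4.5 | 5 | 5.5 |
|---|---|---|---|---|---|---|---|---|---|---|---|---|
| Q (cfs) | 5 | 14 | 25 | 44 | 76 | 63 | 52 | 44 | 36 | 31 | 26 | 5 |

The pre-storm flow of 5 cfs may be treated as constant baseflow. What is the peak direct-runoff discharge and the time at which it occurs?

Subtracting baseflow gives direct-runoff ordinates: 0.0, 9.0, 20.0, 39.0, 71.0, 58.0, 47.0, 39.0, 31.0, 26.0, 21.0, 0.0 cfs.
The maximum is 71.0 cfs, occurring at the reading for t = 2 h.

Q_p = 71.0 cfs at t = 2 h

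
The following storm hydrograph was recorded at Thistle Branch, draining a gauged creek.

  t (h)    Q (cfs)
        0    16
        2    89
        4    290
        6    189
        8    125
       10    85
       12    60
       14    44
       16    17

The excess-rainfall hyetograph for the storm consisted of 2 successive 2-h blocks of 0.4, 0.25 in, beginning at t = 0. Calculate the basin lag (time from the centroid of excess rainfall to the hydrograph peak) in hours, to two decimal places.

t_L ≈ 2.23 h

Centroid of excess rainfall: t_c = Σ P_i·t̄_i / ΣP_i = 1.7692 h (block centres at 1, 3 h).
Hydrograph peak occurs at t = 4 h, so basin lag t_L = 4 − 1.7692 = 2.23 h.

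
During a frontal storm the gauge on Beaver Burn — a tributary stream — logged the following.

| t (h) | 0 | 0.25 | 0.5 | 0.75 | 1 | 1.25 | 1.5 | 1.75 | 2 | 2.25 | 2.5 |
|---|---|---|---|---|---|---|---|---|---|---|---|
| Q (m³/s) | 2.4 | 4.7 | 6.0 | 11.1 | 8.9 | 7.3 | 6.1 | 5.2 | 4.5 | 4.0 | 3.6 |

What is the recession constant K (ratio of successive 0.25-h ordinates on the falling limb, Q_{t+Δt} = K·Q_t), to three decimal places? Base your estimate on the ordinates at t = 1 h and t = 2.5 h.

K ≈ 0.860

Using the recession-limb readings at t = 1 h and t = 2.5 h: Q falls from 8.9 to 3.6 m³/s over 6 intervals.
K = (Q₂/Q₁)^(1/6) = (3.6/8.9)^(1/6) = 0.860.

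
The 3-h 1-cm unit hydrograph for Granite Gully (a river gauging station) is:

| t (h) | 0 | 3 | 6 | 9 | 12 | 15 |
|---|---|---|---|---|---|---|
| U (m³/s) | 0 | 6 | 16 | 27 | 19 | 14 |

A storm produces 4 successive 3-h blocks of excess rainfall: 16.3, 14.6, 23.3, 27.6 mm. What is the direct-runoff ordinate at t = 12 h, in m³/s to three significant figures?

By discrete convolution, Q_j = Σ (P_i / 10 mm) · U_{j−i}.
At t = 12 h (j=4): Q = (16.3/10)·19 + (14.6/10)·27 + (23.3/10)·16 + (27.6/10)·6 = 124 m³/s.

Q ≈ 124 m³/s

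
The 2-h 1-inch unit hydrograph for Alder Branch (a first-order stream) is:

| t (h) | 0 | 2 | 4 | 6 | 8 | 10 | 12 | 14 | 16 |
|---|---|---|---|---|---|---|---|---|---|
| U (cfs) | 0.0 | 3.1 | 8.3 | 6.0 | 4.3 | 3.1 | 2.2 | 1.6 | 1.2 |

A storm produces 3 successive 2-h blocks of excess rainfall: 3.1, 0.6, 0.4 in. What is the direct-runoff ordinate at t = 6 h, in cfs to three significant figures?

Q ≈ 24.8 cfs

By discrete convolution, Q_j = Σ (P_i / 1 in) · U_{j−i}.
At t = 6 h (j=3): Q = (3.1/1)·6.0 + (0.6/1)·8.3 + (0.4/1)·3.1 = 24.8 cfs.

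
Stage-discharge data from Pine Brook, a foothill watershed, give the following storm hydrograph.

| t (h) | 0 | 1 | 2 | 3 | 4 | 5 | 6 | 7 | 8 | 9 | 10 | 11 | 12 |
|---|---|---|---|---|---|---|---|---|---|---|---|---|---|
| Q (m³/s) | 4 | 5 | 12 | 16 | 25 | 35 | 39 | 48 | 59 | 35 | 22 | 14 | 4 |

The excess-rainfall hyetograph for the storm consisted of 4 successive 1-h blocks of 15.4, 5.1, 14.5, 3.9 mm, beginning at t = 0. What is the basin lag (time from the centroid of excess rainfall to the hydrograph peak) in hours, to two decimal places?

t_L ≈ 6.32 h

Centroid of excess rainfall: t_c = Σ P_i·t̄_i / ΣP_i = 1.6774 h (block centres at 0.5, 1.5, 2.5, 3.5 h).
Hydrograph peak occurs at t = 8 h, so basin lag t_L = 8 − 1.6774 = 6.32 h.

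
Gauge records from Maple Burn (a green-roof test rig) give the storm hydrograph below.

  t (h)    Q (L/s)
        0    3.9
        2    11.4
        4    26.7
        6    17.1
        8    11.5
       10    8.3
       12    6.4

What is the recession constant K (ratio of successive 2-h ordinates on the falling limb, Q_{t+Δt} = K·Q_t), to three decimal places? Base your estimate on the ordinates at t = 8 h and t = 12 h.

Using the recession-limb readings at t = 8 h and t = 12 h: Q falls from 11.5 to 6.4 L/s over 2 intervals.
K = (Q₂/Q₁)^(1/2) = (6.4/11.5)^(1/2) = 0.746.

K ≈ 0.746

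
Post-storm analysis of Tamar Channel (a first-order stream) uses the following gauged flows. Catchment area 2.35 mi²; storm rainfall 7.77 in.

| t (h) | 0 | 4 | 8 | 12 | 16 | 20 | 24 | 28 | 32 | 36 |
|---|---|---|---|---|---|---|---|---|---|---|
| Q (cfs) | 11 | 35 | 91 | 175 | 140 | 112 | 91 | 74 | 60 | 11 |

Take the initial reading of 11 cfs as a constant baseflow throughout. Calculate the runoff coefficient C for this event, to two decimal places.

C ≈ 0.23

ΣQ_DR = 690.0 cfs; V = ΣQ_DR·Δt = 9.936 × 10^6 ft³.
Runoff depth d = V / A = 1.820 in.
C = d / P = 1.820 / 7.77 = 0.23.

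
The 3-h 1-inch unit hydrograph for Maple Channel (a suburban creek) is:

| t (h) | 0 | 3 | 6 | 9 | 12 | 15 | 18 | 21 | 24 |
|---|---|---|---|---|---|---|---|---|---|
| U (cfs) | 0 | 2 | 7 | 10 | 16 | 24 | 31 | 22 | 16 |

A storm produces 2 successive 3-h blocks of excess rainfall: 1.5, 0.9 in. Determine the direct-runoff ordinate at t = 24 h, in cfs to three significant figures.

By discrete convolution, Q_j = Σ (P_i / 1 in) · U_{j−i}.
At t = 24 h (j=8): Q = (1.5/1)·16 + (0.9/1)·22 = 43.8 cfs.

Q ≈ 43.8 cfs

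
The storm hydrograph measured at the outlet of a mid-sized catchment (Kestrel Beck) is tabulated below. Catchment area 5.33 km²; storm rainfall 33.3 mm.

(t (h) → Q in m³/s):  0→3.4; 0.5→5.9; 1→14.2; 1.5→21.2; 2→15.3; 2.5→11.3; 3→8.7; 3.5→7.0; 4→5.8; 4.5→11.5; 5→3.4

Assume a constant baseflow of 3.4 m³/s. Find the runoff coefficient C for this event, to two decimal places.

ΣQ_DR = 70.30 m³/s; V = ΣQ_DR·Δt = 1.265 × 10^5 m³.
Runoff depth d = V / A = 23.74 mm.
C = d / P = 23.74 / 33.3 = 0.71.

C ≈ 0.71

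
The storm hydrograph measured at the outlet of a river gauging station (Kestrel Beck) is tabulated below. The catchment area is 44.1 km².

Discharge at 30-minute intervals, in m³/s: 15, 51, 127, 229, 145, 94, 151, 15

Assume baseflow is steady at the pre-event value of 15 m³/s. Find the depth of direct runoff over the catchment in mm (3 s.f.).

Direct runoff: 0.0, 36.0, 112.0, 214.0, 130.0, 79.0, 136.0, 0.0 m³/s; ΣQ_DR = 707.0 m³/s.
V = ΣQ_DR · Δt = 707.0 × 1800 s = 1.273 × 10^6 m³.
Over A = 44.1 km², depth = V / A = 28.9 mm.

d ≈ 28.9 mm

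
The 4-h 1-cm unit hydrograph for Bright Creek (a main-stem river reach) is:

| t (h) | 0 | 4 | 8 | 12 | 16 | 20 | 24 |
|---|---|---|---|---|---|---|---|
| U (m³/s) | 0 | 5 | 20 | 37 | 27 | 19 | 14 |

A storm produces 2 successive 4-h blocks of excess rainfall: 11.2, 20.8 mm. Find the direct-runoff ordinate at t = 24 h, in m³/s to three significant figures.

Q ≈ 55.2 m³/s

By discrete convolution, Q_j = Σ (P_i / 10 mm) · U_{j−i}.
At t = 24 h (j=6): Q = (11.2/10)·14 + (20.8/10)·19 = 55.2 m³/s.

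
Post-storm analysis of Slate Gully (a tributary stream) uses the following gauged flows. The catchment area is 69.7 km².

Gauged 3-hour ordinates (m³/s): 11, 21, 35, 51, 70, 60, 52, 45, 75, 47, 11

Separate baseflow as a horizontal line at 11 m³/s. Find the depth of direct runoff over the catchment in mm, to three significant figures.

Direct runoff: 0.0, 10.0, 24.0, 40.0, 59.0, 49.0, 41.0, 34.0, 64.0, 36.0, 0.0 m³/s; ΣQ_DR = 357.0 m³/s.
V = ΣQ_DR · Δt = 357.0 × 10800 s = 3.856 × 10^6 m³.
Over A = 69.7 km², depth = V / A = 55.3 mm.

d ≈ 55.3 mm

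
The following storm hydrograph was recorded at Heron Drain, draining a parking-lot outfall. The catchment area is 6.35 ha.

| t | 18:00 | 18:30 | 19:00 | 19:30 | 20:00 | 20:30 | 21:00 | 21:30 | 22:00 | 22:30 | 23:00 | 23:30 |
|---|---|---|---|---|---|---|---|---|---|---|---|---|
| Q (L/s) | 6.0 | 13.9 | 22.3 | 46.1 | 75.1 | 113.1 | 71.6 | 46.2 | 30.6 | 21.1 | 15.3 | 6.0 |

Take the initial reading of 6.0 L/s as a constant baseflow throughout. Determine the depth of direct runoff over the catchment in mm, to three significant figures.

Direct runoff: 0.0, 7.9, 16.3, 40.1, 69.1, 107.1, 65.6, 40.2, 24.6, 15.1, 9.3, 0.0 L/s; ΣQ_DR = 395.3 L/s.
V = ΣQ_DR · Δt = 395.3 × 1800 s = 7.115 × 10^5 L.
Over A = 6.35 ha, depth = V / A = 11.2 mm.

d ≈ 11.2 mm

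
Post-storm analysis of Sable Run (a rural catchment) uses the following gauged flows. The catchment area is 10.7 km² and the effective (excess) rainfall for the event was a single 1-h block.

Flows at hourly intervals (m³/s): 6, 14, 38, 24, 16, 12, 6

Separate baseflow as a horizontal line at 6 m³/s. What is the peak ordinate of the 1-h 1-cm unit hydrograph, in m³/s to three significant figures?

U_p ≈ 12.9 m³/s

Direct runoff: 0.0, 8.0, 32.0, 18.0, 10.0, 6.0, 0.0 m³/s; ΣQ_DR = 74.00 m³/s, peak = 32.0 m³/s.
Runoff depth d = ΣQ_DR·Δt / A = 74.00 × 3600 / (10.7 km²) = 24.90 mm.
The 1-cm UH is the DRH scaled by (10 mm)/d, so U_p = 32.0 × 10/24.90 = 12.9 m³/s.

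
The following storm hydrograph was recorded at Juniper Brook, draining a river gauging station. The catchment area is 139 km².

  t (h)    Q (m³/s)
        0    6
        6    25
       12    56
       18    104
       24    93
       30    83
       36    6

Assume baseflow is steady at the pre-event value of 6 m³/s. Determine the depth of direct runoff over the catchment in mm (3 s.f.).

Direct runoff: 0.0, 19.0, 50.0, 98.0, 87.0, 77.0, 0.0 m³/s; ΣQ_DR = 331.0 m³/s.
V = ΣQ_DR · Δt = 331.0 × 21600 s = 7.150 × 10^6 m³.
Over A = 139 km², depth = V / A = 51.4 mm.

d ≈ 51.4 mm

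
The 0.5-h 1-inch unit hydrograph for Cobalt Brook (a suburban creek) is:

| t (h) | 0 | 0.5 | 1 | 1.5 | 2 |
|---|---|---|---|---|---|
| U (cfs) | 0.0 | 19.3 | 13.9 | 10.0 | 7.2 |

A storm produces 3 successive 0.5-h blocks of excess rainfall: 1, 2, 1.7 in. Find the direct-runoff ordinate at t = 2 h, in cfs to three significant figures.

By discrete convolution, Q_j = Σ (P_i / 1 in) · U_{j−i}.
At t = 2 h (j=4): Q = (1/1)·7.2 + (2/1)·10.0 + (1.7/1)·13.9 = 50.8 cfs.

Q ≈ 50.8 cfs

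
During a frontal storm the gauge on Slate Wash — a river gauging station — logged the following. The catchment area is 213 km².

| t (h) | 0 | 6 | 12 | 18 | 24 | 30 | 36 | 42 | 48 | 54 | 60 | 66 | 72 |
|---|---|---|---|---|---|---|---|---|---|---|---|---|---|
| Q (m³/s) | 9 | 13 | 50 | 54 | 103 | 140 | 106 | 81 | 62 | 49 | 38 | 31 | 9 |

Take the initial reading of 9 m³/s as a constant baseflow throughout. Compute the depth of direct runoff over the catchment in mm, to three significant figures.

Direct runoff: 0.0, 4.0, 41.0, 45.0, 94.0, 131.0, 97.0, 72.0, 53.0, 40.0, 29.0, 22.0, 0.0 m³/s; ΣQ_DR = 628.0 m³/s.
V = ΣQ_DR · Δt = 628.0 × 21600 s = 1.356 × 10^7 m³.
Over A = 213 km², depth = V / A = 63.7 mm.

d ≈ 63.7 mm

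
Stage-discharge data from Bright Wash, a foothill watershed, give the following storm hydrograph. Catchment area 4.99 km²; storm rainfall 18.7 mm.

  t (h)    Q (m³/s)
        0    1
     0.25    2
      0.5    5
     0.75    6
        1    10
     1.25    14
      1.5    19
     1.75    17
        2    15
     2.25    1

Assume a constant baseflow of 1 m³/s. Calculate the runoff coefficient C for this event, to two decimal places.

C ≈ 0.77

ΣQ_DR = 80.00 m³/s; V = ΣQ_DR·Δt = 72000 m³.
Runoff depth d = V / A = 14.43 mm.
C = d / P = 14.43 / 18.7 = 0.77.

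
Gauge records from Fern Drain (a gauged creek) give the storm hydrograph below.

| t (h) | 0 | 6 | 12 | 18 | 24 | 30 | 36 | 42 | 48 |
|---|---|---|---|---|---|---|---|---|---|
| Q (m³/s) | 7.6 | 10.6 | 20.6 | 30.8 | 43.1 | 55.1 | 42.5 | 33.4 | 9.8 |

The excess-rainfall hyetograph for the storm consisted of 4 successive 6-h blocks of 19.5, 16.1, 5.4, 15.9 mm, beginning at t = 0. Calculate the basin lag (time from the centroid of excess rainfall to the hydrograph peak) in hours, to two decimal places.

t_L ≈ 19.13 h

Centroid of excess rainfall: t_c = Σ P_i·t̄_i / ΣP_i = 10.8664 h (block centres at 3, 9, 15, 21 h).
Hydrograph peak occurs at t = 30 h, so basin lag t_L = 30 − 10.8664 = 19.13 h.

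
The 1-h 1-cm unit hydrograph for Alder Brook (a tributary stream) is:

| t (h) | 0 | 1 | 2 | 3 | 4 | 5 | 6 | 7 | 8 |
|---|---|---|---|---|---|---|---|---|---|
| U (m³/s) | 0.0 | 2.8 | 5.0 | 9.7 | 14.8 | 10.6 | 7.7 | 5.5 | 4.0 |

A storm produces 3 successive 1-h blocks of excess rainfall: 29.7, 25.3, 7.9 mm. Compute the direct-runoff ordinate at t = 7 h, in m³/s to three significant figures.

By discrete convolution, Q_j = Σ (P_i / 10 mm) · U_{j−i}.
At t = 7 h (j=7): Q = (29.7/10)·5.5 + (25.3/10)·7.7 + (7.9/10)·10.6 = 44.2 m³/s.

Q ≈ 44.2 m³/s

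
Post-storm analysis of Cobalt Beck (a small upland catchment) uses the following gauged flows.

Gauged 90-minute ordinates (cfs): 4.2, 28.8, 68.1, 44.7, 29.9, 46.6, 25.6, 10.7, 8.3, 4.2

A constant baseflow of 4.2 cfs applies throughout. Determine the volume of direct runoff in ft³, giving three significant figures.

V ≈ 1.24 × 10^6 ft³

Direct-runoff ordinates (Q − Q_b): 0.0, 24.6, 63.9, 40.5, 25.7, 42.4, 21.4, 6.5, 4.1, 0.0 cfs.
ΣQ_DR = 229.1 cfs.
With Δt = 1.5 h = 5400 s, V = ΣQ_DR · Δt = 229.1 × 5400 = 1.24 × 10^6 ft³.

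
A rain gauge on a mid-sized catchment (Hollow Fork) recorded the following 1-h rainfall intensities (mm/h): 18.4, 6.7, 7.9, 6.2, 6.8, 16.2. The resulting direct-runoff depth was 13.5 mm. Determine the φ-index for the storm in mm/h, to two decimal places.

φ ≈ 10.55 mm/h

Only the 2 blocks with intensity above φ contribute runoff: 18.4, 16.2 mm/h.
Σ(I−φ)·Δt = d  ⇒  (18.4+16.2 − 2φ)·1 = 13.5
φ = (34.60 − 13.5/1) / 2 = 10.55 mm/h.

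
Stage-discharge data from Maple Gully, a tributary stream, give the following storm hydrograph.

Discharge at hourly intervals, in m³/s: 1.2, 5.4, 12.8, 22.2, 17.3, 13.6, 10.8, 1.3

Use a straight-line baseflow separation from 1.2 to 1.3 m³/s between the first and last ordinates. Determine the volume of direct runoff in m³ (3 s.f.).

Direct-runoff ordinates (Q − Q_b): 0.00, 4.19, 11.57, 20.96, 16.04, 12.33, 9.51, 0.00 m³/s.
ΣQ_DR = 74.60 m³/s.
With Δt = 1 h = 3600 s, V = ΣQ_DR · Δt = 74.60 × 3600 = 2.69 × 10^5 m³.

V ≈ 2.69 × 10^5 m³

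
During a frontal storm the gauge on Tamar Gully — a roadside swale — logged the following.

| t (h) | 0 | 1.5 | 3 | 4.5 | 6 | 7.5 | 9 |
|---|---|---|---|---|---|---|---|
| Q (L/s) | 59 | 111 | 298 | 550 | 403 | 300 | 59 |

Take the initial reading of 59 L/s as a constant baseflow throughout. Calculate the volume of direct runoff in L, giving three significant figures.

Direct-runoff ordinates (Q − Q_b): 0.0, 52.0, 239.0, 491.0, 344.0, 241.0, 0.0 L/s.
ΣQ_DR = 1367 L/s.
With Δt = 1.5 h = 5400 s, V = ΣQ_DR · Δt = 1367 × 5400 = 7.38 × 10^6 L.

V ≈ 7.38 × 10^6 L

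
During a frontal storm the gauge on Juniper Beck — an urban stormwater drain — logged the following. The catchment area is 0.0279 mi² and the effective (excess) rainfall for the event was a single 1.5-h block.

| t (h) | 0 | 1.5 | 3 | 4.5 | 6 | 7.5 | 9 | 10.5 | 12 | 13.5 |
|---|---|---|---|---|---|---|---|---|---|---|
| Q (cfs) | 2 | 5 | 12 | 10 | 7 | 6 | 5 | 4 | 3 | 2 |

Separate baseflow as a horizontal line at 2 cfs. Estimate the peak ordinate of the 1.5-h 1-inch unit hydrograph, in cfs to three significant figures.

U_p ≈ 3.33 cfs

Direct runoff: 0.0, 3.0, 10.0, 8.0, 5.0, 4.0, 3.0, 2.0, 1.0, 0.0 cfs; ΣQ_DR = 36.00 cfs, peak = 10.0 cfs.
Runoff depth d = ΣQ_DR·Δt / A = 36.00 × 5400 / (0.0279 mi²) = 2.999 in.
The 1-inch UH is the DRH scaled by (1 in)/d, so U_p = 10.0 × 1/2.999 = 3.33 cfs.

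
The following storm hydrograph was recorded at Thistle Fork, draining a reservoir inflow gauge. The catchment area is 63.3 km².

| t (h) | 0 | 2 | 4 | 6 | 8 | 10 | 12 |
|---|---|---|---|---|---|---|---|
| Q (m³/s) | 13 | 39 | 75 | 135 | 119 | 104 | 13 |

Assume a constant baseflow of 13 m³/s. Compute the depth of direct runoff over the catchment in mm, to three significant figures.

d ≈ 46.3 mm

Direct runoff: 0.0, 26.0, 62.0, 122.0, 106.0, 91.0, 0.0 m³/s; ΣQ_DR = 407.0 m³/s.
V = ΣQ_DR · Δt = 407.0 × 7200 s = 2.930 × 10^6 m³.
Over A = 63.3 km², depth = V / A = 46.3 mm.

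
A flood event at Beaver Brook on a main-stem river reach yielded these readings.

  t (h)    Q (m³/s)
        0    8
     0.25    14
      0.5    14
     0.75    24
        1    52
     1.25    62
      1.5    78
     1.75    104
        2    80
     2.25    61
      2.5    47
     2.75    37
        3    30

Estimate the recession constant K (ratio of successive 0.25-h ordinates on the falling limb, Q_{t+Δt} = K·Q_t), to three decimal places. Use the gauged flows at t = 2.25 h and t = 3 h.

K ≈ 0.789

Using the recession-limb readings at t = 2.25 h and t = 3 h: Q falls from 61 to 30 m³/s over 3 intervals.
K = (Q₂/Q₁)^(1/3) = (30/61)^(1/3) = 0.789.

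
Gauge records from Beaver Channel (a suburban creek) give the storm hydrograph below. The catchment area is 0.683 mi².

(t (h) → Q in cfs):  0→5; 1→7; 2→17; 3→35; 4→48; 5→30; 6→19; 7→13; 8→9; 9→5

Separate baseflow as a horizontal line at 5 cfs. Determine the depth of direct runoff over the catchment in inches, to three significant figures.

d ≈ 0.313 in

Direct runoff: 0.0, 2.0, 12.0, 30.0, 43.0, 25.0, 14.0, 8.0, 4.0, 0.0 cfs; ΣQ_DR = 138.0 cfs.
V = ΣQ_DR · Δt = 138.0 × 3600 s = 4.968 × 10^5 ft³.
Over A = 0.683 mi², depth = V / A = 0.313 in.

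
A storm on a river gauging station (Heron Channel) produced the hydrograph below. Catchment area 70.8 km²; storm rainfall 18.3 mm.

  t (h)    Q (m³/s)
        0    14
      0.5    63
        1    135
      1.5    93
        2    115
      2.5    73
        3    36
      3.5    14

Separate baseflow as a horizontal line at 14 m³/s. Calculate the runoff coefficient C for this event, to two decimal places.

C ≈ 0.60

ΣQ_DR = 431.0 m³/s; V = ΣQ_DR·Δt = 7.758 × 10^5 m³.
Runoff depth d = V / A = 10.96 mm.
C = d / P = 10.96 / 18.3 = 0.60.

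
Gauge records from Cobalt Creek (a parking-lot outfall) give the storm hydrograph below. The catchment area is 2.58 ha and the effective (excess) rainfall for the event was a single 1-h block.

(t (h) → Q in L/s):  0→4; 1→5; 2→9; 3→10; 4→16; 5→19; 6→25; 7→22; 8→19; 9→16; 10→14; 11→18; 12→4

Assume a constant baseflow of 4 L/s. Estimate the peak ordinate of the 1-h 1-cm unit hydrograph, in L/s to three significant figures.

Direct runoff: 0.0, 1.0, 5.0, 6.0, 12.0, 15.0, 21.0, 18.0, 15.0, 12.0, 10.0, 14.0, 0.0 L/s; ΣQ_DR = 129.0 L/s, peak = 21.0 L/s.
Runoff depth d = ΣQ_DR·Δt / A = 129.0 × 3600 / (2.58 ha) = 18.00 mm.
The 1-cm UH is the DRH scaled by (10 mm)/d, so U_p = 21.0 × 10/18.00 = 11.7 L/s.

U_p ≈ 11.7 L/s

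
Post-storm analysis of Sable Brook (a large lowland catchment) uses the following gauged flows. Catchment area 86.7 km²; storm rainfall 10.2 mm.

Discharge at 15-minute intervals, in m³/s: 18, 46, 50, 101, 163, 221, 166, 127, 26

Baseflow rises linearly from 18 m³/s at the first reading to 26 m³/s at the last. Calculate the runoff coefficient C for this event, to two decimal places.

C ≈ 0.73

ΣQ_DR = 720.0 m³/s; V = ΣQ_DR·Δt = 6.480 × 10^5 m³.
Runoff depth d = V / A = 7.474 mm.
C = d / P = 7.474 / 10.2 = 0.73.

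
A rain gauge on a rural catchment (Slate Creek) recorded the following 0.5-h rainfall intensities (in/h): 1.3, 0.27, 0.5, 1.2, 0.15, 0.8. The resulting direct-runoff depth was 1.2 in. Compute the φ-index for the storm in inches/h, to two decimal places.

Only the 4 blocks with intensity above φ contribute runoff: 1.3, 0.5, 1.2, 0.8 in/h.
Σ(I−φ)·Δt = d  ⇒  (1.3+0.5+1.2+0.8 − 4φ)·0.5 = 1.2
φ = (3.800 − 1.2/0.5) / 4 = 0.35 in/h.

φ ≈ 0.35 in/h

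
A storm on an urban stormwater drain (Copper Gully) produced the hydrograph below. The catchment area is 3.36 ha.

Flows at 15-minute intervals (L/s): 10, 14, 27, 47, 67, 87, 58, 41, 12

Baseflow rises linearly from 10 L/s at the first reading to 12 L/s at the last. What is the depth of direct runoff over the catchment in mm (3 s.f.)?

d ≈ 7.07 mm

Direct runoff: 0.00, 3.75, 16.50, 36.25, 56.00, 75.75, 46.50, 29.25, 0.00 L/s; ΣQ_DR = 264.0 L/s.
V = ΣQ_DR · Δt = 264.0 × 900 s = 2.376 × 10^5 L.
Over A = 3.36 ha, depth = V / A = 7.07 mm.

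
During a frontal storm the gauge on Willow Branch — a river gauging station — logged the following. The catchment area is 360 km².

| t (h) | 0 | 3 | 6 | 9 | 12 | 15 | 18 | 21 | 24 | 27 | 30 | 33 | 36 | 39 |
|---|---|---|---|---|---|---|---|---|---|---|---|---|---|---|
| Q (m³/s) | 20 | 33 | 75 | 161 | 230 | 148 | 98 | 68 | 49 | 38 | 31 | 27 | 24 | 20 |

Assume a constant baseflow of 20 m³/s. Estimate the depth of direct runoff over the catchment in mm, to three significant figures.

d ≈ 22.3 mm

Direct runoff: 0.0, 13.0, 55.0, 141.0, 210.0, 128.0, 78.0, 48.0, 29.0, 18.0, 11.0, 7.0, 4.0, 0.0 m³/s; ΣQ_DR = 742.0 m³/s.
V = ΣQ_DR · Δt = 742.0 × 10800 s = 8.014 × 10^6 m³.
Over A = 360 km², depth = V / A = 22.3 mm.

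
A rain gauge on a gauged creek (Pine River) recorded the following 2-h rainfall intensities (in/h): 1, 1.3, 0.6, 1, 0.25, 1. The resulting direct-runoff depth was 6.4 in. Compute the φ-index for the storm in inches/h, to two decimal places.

φ ≈ 0.34 in/h

Only the 5 blocks with intensity above φ contribute runoff: 1, 1.3, 0.6, 1, 1 in/h.
Σ(I−φ)·Δt = d  ⇒  (1+1.3+0.6+1+1 − 5φ)·2 = 6.4
φ = (4.900 − 6.4/2) / 5 = 0.34 in/h.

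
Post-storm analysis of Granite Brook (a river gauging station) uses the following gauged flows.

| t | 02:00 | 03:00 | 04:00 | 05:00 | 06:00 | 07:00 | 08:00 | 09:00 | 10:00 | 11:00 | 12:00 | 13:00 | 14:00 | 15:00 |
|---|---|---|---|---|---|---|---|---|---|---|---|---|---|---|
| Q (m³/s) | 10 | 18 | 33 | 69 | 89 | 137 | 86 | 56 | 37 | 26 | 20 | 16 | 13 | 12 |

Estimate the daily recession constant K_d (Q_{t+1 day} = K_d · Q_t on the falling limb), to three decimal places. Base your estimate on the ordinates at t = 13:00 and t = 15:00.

K_d ≈ 0.032

Between t = 13:00 and t = 15:00 the flow falls from 16 to 12 m³/s over 2×1 h = 2 h.
Per-interval ratio K = (12/16)^(1/2) = 0.8660; K_d = K^(24/1) = 0.032.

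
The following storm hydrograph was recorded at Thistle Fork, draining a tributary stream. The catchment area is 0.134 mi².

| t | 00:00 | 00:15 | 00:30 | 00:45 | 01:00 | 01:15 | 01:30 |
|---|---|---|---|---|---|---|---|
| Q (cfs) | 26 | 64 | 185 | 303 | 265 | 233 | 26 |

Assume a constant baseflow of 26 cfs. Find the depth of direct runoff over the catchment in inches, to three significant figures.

Direct runoff: 0.0, 38.0, 159.0, 277.0, 239.0, 207.0, 0.0 cfs; ΣQ_DR = 920.0 cfs.
V = ΣQ_DR · Δt = 920.0 × 900 s = 8.280 × 10^5 ft³.
Over A = 0.134 mi², depth = V / A = 2.66 in.

d ≈ 2.66 in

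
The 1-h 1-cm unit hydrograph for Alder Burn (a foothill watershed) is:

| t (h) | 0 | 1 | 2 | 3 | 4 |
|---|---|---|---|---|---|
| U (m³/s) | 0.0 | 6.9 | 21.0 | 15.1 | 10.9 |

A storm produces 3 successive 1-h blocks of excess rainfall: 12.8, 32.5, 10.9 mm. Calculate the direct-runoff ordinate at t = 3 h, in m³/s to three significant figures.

Q ≈ 95.1 m³/s

By discrete convolution, Q_j = Σ (P_i / 10 mm) · U_{j−i}.
At t = 3 h (j=3): Q = (12.8/10)·15.1 + (32.5/10)·21.0 + (10.9/10)·6.9 = 95.1 m³/s.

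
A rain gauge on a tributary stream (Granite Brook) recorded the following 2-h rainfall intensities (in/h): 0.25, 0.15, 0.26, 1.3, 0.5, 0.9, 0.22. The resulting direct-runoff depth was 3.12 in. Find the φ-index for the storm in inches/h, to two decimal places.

Only the 3 blocks with intensity above φ contribute runoff: 1.3, 0.5, 0.9 in/h.
Σ(I−φ)·Δt = d  ⇒  (1.3+0.5+0.9 − 3φ)·2 = 3.12
φ = (2.700 − 3.12/2) / 3 = 0.38 in/h.

φ ≈ 0.38 in/h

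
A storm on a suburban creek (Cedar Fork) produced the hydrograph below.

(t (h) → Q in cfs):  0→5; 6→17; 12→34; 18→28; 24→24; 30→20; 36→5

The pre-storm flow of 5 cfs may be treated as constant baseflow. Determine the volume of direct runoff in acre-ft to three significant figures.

V ≈ 48.6 acre-ft

Direct-runoff ordinates (Q − Q_b): 0.0, 12.0, 29.0, 23.0, 19.0, 15.0, 0.0 cfs.
ΣQ_DR = 98.00 cfs.
With Δt = 6 h = 21600 s, V = ΣQ_DR · Δt = 98.00 × 21600 = 2.12 × 10^6 ft³ = 48.6 acre-ft.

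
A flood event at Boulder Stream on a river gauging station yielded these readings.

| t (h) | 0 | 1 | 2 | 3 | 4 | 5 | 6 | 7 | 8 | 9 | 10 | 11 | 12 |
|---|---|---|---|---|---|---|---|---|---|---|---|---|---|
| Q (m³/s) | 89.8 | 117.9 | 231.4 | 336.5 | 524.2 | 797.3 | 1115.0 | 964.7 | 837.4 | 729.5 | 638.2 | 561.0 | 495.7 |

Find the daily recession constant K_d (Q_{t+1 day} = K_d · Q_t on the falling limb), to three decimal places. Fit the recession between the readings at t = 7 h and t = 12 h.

K_d ≈ 0.041

Between t = 7 h and t = 12 h the flow falls from 964.7 to 495.7 m³/s over 5×1 h = 5 h.
Per-interval ratio K = (495.7/964.7)^(1/5) = 0.8753; K_d = K^(24/1) = 0.041.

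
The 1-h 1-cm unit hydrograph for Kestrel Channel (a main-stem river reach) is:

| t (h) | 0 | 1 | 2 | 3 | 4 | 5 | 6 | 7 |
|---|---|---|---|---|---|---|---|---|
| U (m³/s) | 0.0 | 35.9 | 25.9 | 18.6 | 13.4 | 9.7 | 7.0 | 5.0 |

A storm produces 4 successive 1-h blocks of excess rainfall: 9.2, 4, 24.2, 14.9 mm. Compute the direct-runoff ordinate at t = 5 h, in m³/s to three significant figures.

By discrete convolution, Q_j = Σ (P_i / 10 mm) · U_{j−i}.
At t = 5 h (j=5): Q = (9.2/10)·9.7 + (4/10)·13.4 + (24.2/10)·18.6 + (14.9/10)·25.9 = 97.9 m³/s.

Q ≈ 97.9 m³/s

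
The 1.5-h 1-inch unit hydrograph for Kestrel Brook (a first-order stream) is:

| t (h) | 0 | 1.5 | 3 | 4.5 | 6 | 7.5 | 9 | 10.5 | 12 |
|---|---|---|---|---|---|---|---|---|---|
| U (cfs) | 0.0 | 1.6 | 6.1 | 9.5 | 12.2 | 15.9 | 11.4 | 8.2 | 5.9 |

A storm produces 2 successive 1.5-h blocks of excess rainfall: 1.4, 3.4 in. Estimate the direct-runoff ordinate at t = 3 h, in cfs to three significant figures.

By discrete convolution, Q_j = Σ (P_i / 1 in) · U_{j−i}.
At t = 3 h (j=2): Q = (1.4/1)·6.1 + (3.4/1)·1.6 = 14.0 cfs.

Q ≈ 14.0 cfs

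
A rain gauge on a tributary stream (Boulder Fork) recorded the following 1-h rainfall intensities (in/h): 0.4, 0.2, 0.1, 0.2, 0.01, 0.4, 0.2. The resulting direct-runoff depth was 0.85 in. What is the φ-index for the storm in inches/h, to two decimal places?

Only the 5 blocks with intensity above φ contribute runoff: 0.4, 0.2, 0.2, 0.4, 0.2 in/h.
Σ(I−φ)·Δt = d  ⇒  (0.4+0.2+0.2+0.4+0.2 − 5φ)·1 = 0.85
φ = (1.400 − 0.85/1) / 5 = 0.11 in/h.

φ ≈ 0.11 in/h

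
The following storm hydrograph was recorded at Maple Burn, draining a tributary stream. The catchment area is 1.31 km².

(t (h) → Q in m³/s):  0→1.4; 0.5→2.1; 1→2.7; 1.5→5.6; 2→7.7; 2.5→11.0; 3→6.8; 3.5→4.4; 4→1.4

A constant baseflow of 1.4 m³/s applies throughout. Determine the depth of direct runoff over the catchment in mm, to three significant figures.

d ≈ 41.9 mm

Direct runoff: 0.0, 0.7, 1.3, 4.2, 6.3, 9.6, 5.4, 3.0, 0.0 m³/s; ΣQ_DR = 30.50 m³/s.
V = ΣQ_DR · Δt = 30.50 × 1800 s = 54900 m³.
Over A = 1.31 km², depth = V / A = 41.9 mm.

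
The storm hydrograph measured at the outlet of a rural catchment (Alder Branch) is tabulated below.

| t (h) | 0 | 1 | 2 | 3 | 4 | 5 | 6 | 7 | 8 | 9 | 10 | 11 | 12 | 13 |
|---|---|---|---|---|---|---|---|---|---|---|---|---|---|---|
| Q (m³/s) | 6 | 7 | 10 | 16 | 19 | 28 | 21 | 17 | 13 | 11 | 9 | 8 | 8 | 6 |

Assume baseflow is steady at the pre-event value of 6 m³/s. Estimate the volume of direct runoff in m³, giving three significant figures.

Direct-runoff ordinates (Q − Q_b): 0.0, 1.0, 4.0, 10.0, 13.0, 22.0, 15.0, 11.0, 7.0, 5.0, 3.0, 2.0, 2.0, 0.0 m³/s.
ΣQ_DR = 95.00 m³/s.
With Δt = 1 h = 3600 s, V = ΣQ_DR · Δt = 95.00 × 3600 = 3.42 × 10^5 m³.

V ≈ 3.42 × 10^5 m³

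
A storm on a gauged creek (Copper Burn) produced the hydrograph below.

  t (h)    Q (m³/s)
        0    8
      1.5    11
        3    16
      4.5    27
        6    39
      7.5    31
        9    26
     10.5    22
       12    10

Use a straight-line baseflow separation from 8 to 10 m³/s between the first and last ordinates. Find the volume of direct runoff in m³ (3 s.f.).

Direct-runoff ordinates (Q − Q_b): 0.00, 2.75, 7.50, 18.25, 30.00, 21.75, 16.50, 12.25, 0.00 m³/s.
ΣQ_DR = 109.0 m³/s.
With Δt = 1.5 h = 5400 s, V = ΣQ_DR · Δt = 109.0 × 5400 = 5.89 × 10^5 m³.

V ≈ 5.89 × 10^5 m³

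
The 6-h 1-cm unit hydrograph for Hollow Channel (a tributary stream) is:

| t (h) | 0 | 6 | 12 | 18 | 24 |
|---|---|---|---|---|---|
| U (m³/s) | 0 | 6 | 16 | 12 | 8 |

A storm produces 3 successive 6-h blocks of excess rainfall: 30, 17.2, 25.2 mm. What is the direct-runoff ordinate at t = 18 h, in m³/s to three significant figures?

By discrete convolution, Q_j = Σ (P_i / 10 mm) · U_{j−i}.
At t = 18 h (j=3): Q = (30/10)·12 + (17.2/10)·16 + (25.2/10)·6 = 78.6 m³/s.

Q ≈ 78.6 m³/s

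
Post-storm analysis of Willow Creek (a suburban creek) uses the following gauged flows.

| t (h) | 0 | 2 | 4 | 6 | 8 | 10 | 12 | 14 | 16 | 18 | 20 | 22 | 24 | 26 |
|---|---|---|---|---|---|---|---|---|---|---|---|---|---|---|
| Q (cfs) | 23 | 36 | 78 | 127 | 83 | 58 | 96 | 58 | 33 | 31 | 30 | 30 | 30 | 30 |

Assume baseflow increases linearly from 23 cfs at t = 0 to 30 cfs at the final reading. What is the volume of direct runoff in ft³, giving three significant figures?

V ≈ 2.68 × 10^6 ft³

Direct-runoff ordinates (Q − Q_b): 0.00, 12.46, 53.92, 102.38, 57.85, 32.31, 69.77, 31.23, 5.69, 3.15, 1.62, 1.08, 0.54, 0.00 cfs.
ΣQ_DR = 372.0 cfs.
With Δt = 2 h = 7200 s, V = ΣQ_DR · Δt = 372.0 × 7200 = 2.68 × 10^6 ft³.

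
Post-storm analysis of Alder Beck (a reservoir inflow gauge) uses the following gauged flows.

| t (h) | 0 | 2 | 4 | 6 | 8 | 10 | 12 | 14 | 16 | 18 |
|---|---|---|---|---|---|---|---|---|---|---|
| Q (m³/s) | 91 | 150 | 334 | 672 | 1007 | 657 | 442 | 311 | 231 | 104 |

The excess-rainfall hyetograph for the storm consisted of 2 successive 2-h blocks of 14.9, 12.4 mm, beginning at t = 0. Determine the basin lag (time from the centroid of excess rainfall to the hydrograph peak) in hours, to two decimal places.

t_L ≈ 6.09 h

Centroid of excess rainfall: t_c = Σ P_i·t̄_i / ΣP_i = 1.9084 h (block centres at 1, 3 h).
Hydrograph peak occurs at t = 8 h, so basin lag t_L = 8 − 1.9084 = 6.09 h.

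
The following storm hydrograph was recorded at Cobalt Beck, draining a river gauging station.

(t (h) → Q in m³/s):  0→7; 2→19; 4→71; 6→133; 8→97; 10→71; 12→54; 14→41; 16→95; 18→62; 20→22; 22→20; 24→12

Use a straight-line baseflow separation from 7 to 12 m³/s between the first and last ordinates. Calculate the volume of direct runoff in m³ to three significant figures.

Direct-runoff ordinates (Q − Q_b): 0.00, 11.58, 63.17, 124.75, 88.33, 61.92, 44.50, 31.08, 84.67, 51.25, 10.83, 8.42, 0.00 m³/s.
ΣQ_DR = 580.5 m³/s.
With Δt = 2 h = 7200 s, V = ΣQ_DR · Δt = 580.5 × 7200 = 4.18 × 10^6 m³.

V ≈ 4.18 × 10^6 m³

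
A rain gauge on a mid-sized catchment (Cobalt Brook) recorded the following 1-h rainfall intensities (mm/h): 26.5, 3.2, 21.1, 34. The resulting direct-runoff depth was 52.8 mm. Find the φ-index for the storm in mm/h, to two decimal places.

φ ≈ 9.60 mm/h

Only the 3 blocks with intensity above φ contribute runoff: 26.5, 21.1, 34 mm/h.
Σ(I−φ)·Δt = d  ⇒  (26.5+21.1+34 − 3φ)·1 = 52.8
φ = (81.60 − 52.8/1) / 3 = 9.60 mm/h.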